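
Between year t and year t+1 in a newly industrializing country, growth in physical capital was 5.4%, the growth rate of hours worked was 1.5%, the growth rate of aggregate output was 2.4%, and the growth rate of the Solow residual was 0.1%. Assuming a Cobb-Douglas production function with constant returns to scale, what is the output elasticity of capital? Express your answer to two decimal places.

gY = gA + α·gK + (1−α)·gL, so gY − gA − gL = α(gK − gL).
2.4 − 0.1 − 1.5 = α × (5.4 − 1.5).
0.8 = 3.9 α, so α = 0.2051.

0.21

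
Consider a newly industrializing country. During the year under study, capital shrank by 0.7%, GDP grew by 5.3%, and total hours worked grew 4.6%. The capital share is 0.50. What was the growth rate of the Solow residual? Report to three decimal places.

3.350%

Labor's share = 1 − 0.5 = 0.5.
Capital: 0.5 × (-0.7) = -0.35 pp.
Total hours worked: 0.5 × 4.6 = 2.3 pp.
TFP growth = 5.3 − 1.95 = 3.35%.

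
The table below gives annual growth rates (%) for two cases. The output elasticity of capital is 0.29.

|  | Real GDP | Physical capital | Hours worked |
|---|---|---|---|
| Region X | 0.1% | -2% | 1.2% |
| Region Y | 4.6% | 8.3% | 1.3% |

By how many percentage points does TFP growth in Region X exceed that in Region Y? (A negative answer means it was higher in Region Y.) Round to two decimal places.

Labor's share = 1 − 0.29 = 0.71.
Region X: TFP = 0.1 + 0.58 − 0.852 = -0.172%.
Region Y: TFP = 4.6 − 2.407 − 0.923 = 1.27%.
Difference = -0.172 − (1.27) = -1.442 pp.

-1.44 percentage points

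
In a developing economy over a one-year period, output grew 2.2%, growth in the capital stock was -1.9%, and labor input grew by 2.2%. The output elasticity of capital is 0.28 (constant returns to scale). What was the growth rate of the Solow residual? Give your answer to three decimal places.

1.148%

Labor's share = 1 − 0.28 = 0.72.
The capital stock: 0.28 × (-1.9) = -0.532 pp.
Labor input: 0.72 × 2.2 = 1.584 pp.
TFP growth = 2.2 − 1.052 = 1.148%.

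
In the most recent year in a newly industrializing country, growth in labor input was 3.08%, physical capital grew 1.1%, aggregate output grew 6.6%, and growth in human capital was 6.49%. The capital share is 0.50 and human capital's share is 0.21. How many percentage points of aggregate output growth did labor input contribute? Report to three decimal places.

Labor's share = 1 − 0.5 − 0.21 = 0.29.
Contribution = share × growth = 0.29 × 3.08 = 0.8932 pp.

0.893 percentage points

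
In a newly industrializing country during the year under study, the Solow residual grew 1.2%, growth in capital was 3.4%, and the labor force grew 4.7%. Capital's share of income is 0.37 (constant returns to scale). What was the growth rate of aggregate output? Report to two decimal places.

Labor's share = 1 − 0.37 = 0.63.
Capital: 0.37 × 3.4 = 1.258 pp.
The labor force: 0.63 × 4.7 = 2.961 pp.
Output growth = 1.2 + 4.219 = 5.419%.

Aggregate output growth was 5.42%.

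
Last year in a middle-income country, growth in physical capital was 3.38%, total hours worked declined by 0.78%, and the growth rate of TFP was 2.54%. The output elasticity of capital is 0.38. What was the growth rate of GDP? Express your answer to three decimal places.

Labor's share = 1 − 0.38 = 0.62.
Physical capital: 0.38 × 3.38 = 1.2844 pp.
Total hours worked: 0.62 × (-0.78) = -0.4836 pp.
Output growth = 2.54 + 0.8008 = 3.3408%.

GDP grew 3.341%.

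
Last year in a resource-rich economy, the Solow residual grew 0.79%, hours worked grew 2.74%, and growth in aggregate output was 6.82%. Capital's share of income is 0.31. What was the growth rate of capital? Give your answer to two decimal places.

13.35%

Labor's share = 1 − 0.31 = 0.69.
gY = gA + 0.69×2.74 + 0.31×g.
0.31×g = 6.82 − 0.79 − 1.8906 = 4.1394.
g = 4.1394 / 0.31 = 13.3529%.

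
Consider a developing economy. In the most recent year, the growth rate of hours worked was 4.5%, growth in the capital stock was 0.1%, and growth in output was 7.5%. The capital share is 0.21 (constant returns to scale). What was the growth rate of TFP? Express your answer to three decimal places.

3.924%

Labor's share = 1 − 0.21 = 0.79.
The capital stock: 0.21 × 0.1 = 0.021 pp.
Hours worked: 0.79 × 4.5 = 3.555 pp.
TFP growth = 7.5 − 3.576 = 3.924%.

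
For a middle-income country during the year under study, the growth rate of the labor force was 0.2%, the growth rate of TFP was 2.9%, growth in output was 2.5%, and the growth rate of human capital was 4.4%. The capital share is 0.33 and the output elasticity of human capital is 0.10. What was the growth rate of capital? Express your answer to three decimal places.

-2.891%

Labor's share = 1 − 0.33 − 0.1 = 0.57.
gY = gA + 0.1×4.4 + 0.57×0.2 + 0.33×g.
0.33×g = 2.5 − 2.9 − 0.554 = -0.954.
g = -0.954 / 0.33 = -2.89091%.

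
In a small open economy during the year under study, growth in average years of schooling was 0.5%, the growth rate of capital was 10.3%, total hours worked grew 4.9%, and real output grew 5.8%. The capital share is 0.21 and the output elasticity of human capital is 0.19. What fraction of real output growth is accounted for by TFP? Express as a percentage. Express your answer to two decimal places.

10.38%

Labor's share = 1 − 0.21 − 0.19 = 0.6.
Capital: 0.21 × 10.3 = 2.163 pp.
Average years of schooling: 0.19 × 0.5 = 0.095 pp.
Total hours worked: 0.6 × 4.9 = 2.94 pp.
TFP growth = 5.8 − 5.198 = 0.602%.
TFP share of growth = 0.602 / 5.8 × 100 = 10.3793%.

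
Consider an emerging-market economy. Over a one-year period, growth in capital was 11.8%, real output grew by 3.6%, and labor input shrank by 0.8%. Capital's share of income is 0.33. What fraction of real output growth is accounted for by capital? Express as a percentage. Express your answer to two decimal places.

Capital accounted for 108.17% of growth.

Capital contributed 0.33 × 11.8 = 3.894 pp.
Share of growth = 3.894 / 3.6 × 100 = 108.1667%.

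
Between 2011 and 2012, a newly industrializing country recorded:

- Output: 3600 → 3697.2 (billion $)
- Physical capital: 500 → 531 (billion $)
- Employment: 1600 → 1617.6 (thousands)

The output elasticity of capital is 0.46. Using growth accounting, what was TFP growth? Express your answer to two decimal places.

Output growth = (3697.2 − 3600) / 3600 = 2.7%.
Physical capital growth = (531 − 500) / 500 = 6.2%.
Employment growth = (1617.6 − 1600) / 1600 = 1.1%.
Labor's share = 1 − 0.46 = 0.54.
Physical capital: 0.46 × 6.2 = 2.852 pp.
Employment: 0.54 × 1.1 = 0.594 pp.
TFP growth = 2.7 − 3.446 = -0.746%.

-0.75%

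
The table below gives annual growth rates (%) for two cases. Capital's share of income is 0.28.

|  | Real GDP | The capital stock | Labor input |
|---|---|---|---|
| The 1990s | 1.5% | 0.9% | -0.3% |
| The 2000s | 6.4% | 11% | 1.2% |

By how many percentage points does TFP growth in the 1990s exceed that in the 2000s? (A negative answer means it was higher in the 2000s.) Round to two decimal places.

Labor's share = 1 − 0.28 = 0.72.
The 1990s: TFP = 1.5 − 0.252 + 0.216 = 1.464%.
The 2000s: TFP = 6.4 − 3.08 − 0.864 = 2.456%.
Difference = 1.464 − (2.456) = -0.992 pp.

-0.99 percentage points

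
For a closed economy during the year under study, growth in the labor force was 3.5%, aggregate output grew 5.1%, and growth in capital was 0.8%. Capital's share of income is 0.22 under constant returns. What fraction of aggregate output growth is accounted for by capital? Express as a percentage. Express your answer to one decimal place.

Capital contributed 0.22 × 0.8 = 0.176 pp.
Share of growth = 0.176 / 5.1 × 100 = 3.451%.

Capital accounted for 3.5% of growth.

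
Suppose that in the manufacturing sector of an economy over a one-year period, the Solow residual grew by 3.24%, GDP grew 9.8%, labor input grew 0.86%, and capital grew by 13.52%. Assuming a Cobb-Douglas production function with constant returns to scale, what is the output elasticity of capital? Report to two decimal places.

α = 0.45

gY = gA + α·gK + (1−α)·gL, so gY − gA − gL = α(gK − gL).
9.8 − 3.24 − 0.86 = α × (13.52 − 0.86).
5.7 = 12.66 α, so α = 0.4502.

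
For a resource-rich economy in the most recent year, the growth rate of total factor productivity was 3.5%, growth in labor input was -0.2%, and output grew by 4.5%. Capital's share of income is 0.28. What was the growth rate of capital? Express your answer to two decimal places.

4.09%

Labor's share = 1 − 0.28 = 0.72.
gY = gA + 0.72×(-0.2) + 0.28×g.
0.28×g = 4.5 − 3.5 + 0.144 = 1.144.
g = 1.144 / 0.28 = 4.0857%.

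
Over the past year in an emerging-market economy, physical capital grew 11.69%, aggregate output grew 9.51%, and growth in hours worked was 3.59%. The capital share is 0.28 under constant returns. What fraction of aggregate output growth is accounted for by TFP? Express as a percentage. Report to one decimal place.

Labor's share = 1 − 0.28 = 0.72.
Physical capital: 0.28 × 11.69 = 3.2732 pp.
Hours worked: 0.72 × 3.59 = 2.5848 pp.
TFP growth = 9.51 − 5.858 = 3.652%.
TFP share of growth = 3.652 / 9.51 × 100 = 38.402%.

38.4%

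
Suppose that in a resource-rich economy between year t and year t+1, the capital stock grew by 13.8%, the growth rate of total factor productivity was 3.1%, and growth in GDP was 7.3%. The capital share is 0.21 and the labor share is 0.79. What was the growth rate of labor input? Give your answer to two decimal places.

Labor's share = 1 − 0.21 = 0.79.
gY = gA + 0.21×13.8 + 0.79×g.
0.79×g = 7.3 − 3.1 − 2.898 = 1.302.
g = 1.302 / 0.79 = 1.6481%.

1.65%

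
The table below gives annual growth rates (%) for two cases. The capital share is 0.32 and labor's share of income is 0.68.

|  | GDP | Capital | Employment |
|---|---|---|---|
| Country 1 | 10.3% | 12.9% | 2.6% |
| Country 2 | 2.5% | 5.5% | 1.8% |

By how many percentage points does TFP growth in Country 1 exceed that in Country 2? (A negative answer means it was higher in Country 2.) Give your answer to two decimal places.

4.89 percentage points

Labor's share = 1 − 0.32 = 0.68.
Country 1: TFP = 10.3 − 4.128 − 1.768 = 4.404%.
Country 2: TFP = 2.5 − 1.76 − 1.224 = -0.484%.
Difference = 4.404 − (-0.484) = 4.888 pp.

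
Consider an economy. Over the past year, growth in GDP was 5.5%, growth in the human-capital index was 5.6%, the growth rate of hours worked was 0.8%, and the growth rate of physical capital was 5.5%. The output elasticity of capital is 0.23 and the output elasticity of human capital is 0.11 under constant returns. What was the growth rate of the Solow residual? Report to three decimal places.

3.091%

Labor's share = 1 − 0.23 − 0.11 = 0.66.
Physical capital: 0.23 × 5.5 = 1.265 pp.
The human-capital index: 0.11 × 5.6 = 0.616 pp.
Hours worked: 0.66 × 0.8 = 0.528 pp.
TFP growth = 5.5 − 2.409 = 3.091%.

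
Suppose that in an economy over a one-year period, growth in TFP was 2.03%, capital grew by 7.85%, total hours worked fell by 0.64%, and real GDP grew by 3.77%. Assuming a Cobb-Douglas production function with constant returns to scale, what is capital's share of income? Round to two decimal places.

0.28

gY = gA + α·gK + (1−α)·gL, so gY − gA − gL = α(gK − gL).
3.77 − 2.03 + 0.64 = α × (7.85 − (-0.64)).
2.38 = 8.49 α, so α = 0.2803.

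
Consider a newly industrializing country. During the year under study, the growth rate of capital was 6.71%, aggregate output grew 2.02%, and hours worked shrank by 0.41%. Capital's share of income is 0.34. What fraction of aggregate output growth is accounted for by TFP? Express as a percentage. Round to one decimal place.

TFP accounted for 0.5% of growth.

Labor's share = 1 − 0.34 = 0.66.
Capital: 0.34 × 6.71 = 2.2814 pp.
Hours worked: 0.66 × (-0.41) = -0.2706 pp.
TFP growth = 2.02 − 2.0108 = 0.0092%.
TFP share of growth = 0.0092 / 2.02 × 100 = 0.455%.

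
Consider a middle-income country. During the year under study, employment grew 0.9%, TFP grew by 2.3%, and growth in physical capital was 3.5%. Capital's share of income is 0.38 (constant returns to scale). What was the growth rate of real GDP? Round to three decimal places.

Real GDP grew 4.188%.

Labor's share = 1 − 0.38 = 0.62.
Physical capital: 0.38 × 3.5 = 1.33 pp.
Employment: 0.62 × 0.9 = 0.558 pp.
Output growth = 2.3 + 1.888 = 4.188%.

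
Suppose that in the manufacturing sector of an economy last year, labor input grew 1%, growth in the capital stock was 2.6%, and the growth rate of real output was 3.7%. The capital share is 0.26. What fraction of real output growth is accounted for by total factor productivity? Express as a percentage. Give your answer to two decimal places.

61.73%

Labor's share = 1 − 0.26 = 0.74.
The capital stock: 0.26 × 2.6 = 0.676 pp.
Labor input: 0.74 × 1 = 0.74 pp.
TFP growth = 3.7 − 1.416 = 2.284%.
TFP share of growth = 2.284 / 3.7 × 100 = 61.7297%.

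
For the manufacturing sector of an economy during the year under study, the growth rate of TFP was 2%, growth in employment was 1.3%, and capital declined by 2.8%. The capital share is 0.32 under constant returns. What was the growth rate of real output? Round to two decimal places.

Labor's share = 1 − 0.32 = 0.68.
Capital: 0.32 × (-2.8) = -0.896 pp.
Employment: 0.68 × 1.3 = 0.884 pp.
Output growth = 2 + (-0.012) = 1.988%.

1.99%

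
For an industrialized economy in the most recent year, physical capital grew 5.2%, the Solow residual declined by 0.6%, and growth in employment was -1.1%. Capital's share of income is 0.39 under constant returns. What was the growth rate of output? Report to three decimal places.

Labor's share = 1 − 0.39 = 0.61.
Physical capital: 0.39 × 5.2 = 2.028 pp.
Employment: 0.61 × (-1.1) = -0.671 pp.
Output growth = -0.6 + 1.357 = 0.757%.

0.757%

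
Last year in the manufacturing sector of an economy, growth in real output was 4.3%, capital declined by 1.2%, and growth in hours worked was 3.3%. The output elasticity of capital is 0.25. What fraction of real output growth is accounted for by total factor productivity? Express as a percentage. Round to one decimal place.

Total factor productivity accounted for 49.4% of growth.

Labor's share = 1 − 0.25 = 0.75.
Capital: 0.25 × (-1.2) = -0.3 pp.
Hours worked: 0.75 × 3.3 = 2.475 pp.
TFP growth = 4.3 − 2.175 = 2.125%.
TFP share of growth = 2.125 / 4.3 × 100 = 49.419%.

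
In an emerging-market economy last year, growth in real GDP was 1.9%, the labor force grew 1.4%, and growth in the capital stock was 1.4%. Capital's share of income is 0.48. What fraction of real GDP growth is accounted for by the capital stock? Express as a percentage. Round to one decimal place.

The capital stock accounted for 35.4% of growth.

The capital stock contributed 0.48 × 1.4 = 0.672 pp.
Share of growth = 0.672 / 1.9 × 100 = 35.368%.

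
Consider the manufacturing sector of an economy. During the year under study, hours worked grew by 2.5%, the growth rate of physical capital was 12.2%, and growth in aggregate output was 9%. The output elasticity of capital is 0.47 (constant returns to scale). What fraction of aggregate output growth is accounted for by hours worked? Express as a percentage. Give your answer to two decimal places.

14.72%

Labor's share = 1 − 0.47 = 0.53.
Hours worked contributed 0.53 × 2.5 = 1.325 pp.
Share of growth = 1.325 / 9 × 100 = 14.7222%.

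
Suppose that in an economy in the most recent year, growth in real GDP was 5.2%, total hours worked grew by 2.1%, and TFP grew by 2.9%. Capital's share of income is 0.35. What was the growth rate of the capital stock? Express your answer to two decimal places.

Labor's share = 1 − 0.35 = 0.65.
gY = gA + 0.65×2.1 + 0.35×g.
0.35×g = 5.2 − 2.9 − 1.365 = 0.935.
g = 0.935 / 0.35 = 2.6714%.

The capital stock grew 2.67%.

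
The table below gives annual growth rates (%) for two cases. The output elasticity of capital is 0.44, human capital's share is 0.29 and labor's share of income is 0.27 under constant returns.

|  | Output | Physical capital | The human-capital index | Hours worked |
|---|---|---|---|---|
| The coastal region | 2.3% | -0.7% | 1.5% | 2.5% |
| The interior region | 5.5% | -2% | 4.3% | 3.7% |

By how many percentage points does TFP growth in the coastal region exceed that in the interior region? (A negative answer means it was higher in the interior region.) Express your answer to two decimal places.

Labor's share = 1 − 0.44 − 0.29 = 0.27.
The coastal region: TFP = 2.3 + 0.308 − 0.435 − 0.675 = 1.498%.
The interior region: TFP = 5.5 + 0.88 − 1.247 − 0.999 = 4.134%.
Difference = 1.498 − (4.134) = -2.636 pp.

-2.64 percentage points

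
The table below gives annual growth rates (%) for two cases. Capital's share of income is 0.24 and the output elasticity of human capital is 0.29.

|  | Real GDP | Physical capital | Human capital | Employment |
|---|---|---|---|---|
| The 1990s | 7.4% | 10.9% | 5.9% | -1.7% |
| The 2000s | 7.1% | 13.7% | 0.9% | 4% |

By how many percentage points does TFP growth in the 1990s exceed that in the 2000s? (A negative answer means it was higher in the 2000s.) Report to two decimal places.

Labor's share = 1 − 0.24 − 0.29 = 0.47.
The 1990s: TFP = 7.4 − 2.616 − 1.711 + 0.799 = 3.872%.
The 2000s: TFP = 7.1 − 3.288 − 0.261 − 1.88 = 1.671%.
Difference = 3.872 − (1.671) = 2.201 pp.

2.20 percentage points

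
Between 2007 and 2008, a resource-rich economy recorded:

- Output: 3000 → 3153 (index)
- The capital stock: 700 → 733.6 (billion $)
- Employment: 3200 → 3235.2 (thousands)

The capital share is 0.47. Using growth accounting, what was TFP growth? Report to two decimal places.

TFP growth was 2.26%.

Output growth = (3153 − 3000) / 3000 = 5.1%.
The capital stock growth = (733.6 − 700) / 700 = 4.8%.
Employment growth = (3235.2 − 3200) / 3200 = 1.1%.
Labor's share = 1 − 0.47 = 0.53.
The capital stock: 0.47 × 4.8 = 2.256 pp.
Employment: 0.53 × 1.1 = 0.583 pp.
TFP growth = 5.1 − 2.839 = 2.261%.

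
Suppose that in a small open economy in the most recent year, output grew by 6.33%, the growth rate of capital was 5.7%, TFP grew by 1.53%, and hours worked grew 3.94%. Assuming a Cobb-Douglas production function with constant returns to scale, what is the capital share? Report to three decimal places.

0.489

gY = gA + α·gK + (1−α)·gL, so gY − gA − gL = α(gK − gL).
6.33 − 1.53 − 3.94 = α × (5.7 − 3.94).
0.86 = 1.76 α, so α = 0.48864.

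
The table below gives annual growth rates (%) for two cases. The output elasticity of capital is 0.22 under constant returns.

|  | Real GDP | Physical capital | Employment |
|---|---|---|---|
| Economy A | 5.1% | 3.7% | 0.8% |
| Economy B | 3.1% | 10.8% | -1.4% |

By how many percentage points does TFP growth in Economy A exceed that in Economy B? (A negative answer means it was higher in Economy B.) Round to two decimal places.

Labor's share = 1 − 0.22 = 0.78.
Economy A: TFP = 5.1 − 0.814 − 0.624 = 3.662%.
Economy B: TFP = 3.1 − 2.376 + 1.092 = 1.816%.
Difference = 3.662 − (1.816) = 1.846 pp.

1.85 percentage points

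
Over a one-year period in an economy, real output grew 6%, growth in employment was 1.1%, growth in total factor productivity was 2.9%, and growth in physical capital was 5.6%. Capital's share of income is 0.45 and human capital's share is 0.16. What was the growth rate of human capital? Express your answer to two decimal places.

Human capital grew 0.94%.

Labor's share = 1 − 0.45 − 0.16 = 0.39.
gY = gA + 0.45×5.6 + 0.39×1.1 + 0.16×g.
0.16×g = 6 − 2.9 − 2.949 = 0.151.
g = 0.151 / 0.16 = 0.9438%.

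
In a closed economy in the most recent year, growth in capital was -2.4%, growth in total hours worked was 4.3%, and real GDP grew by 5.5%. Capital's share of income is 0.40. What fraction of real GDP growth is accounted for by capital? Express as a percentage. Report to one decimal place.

-17.5%

Capital contributed 0.4 × (-2.4) = -0.96 pp.
Share of growth = -0.96 / 5.5 × 100 = -17.455%.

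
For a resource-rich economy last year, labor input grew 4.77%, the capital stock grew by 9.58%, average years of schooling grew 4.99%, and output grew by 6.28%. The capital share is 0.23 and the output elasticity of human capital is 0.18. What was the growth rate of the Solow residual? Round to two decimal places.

Labor's share = 1 − 0.23 − 0.18 = 0.59.
The capital stock: 0.23 × 9.58 = 2.2034 pp.
Average years of schooling: 0.18 × 4.99 = 0.8982 pp.
Labor input: 0.59 × 4.77 = 2.8143 pp.
TFP growth = 6.28 − 5.9159 = 0.3641%.

0.36%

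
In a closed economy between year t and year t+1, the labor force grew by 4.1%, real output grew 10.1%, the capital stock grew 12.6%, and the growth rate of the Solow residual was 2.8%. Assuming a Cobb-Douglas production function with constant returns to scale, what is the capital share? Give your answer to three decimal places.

gY = gA + α·gK + (1−α)·gL, so gY − gA − gL = α(gK − gL).
10.1 − 2.8 − 4.1 = α × (12.6 − 4.1).
3.2 = 8.5 α, so α = 0.37647.

The capital share is 0.376.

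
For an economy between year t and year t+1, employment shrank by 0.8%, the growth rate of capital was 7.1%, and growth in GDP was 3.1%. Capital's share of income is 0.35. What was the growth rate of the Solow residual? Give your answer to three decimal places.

1.135%

Labor's share = 1 − 0.35 = 0.65.
Capital: 0.35 × 7.1 = 2.485 pp.
Employment: 0.65 × (-0.8) = -0.52 pp.
TFP growth = 3.1 − 1.965 = 1.135%.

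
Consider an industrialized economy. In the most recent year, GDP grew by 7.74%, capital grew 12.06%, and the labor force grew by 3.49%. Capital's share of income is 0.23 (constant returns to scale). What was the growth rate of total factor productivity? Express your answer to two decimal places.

Labor's share = 1 − 0.23 = 0.77.
Capital: 0.23 × 12.06 = 2.7738 pp.
The labor force: 0.77 × 3.49 = 2.6873 pp.
TFP growth = 7.74 − 5.4611 = 2.2789%.

Total factor productivity grew 2.28%.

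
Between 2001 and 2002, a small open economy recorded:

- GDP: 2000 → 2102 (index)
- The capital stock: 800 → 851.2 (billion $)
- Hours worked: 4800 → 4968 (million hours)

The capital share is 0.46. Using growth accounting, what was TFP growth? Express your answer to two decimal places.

GDP growth = (2102 − 2000) / 2000 = 5.1%.
The capital stock growth = (851.2 − 800) / 800 = 6.4%.
Hours worked growth = (4968 − 4800) / 4800 = 3.5%.
Labor's share = 1 − 0.46 = 0.54.
The capital stock: 0.46 × 6.4 = 2.944 pp.
Hours worked: 0.54 × 3.5 = 1.89 pp.
TFP growth = 5.1 − 4.834 = 0.266%.

0.27%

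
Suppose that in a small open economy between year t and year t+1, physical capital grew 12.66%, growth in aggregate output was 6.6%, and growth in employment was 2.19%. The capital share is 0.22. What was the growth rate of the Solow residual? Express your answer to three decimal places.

The Solow residual growth was 2.107%.

Labor's share = 1 − 0.22 = 0.78.
Physical capital: 0.22 × 12.66 = 2.7852 pp.
Employment: 0.78 × 2.19 = 1.7082 pp.
TFP growth = 6.6 − 4.4934 = 2.1066%.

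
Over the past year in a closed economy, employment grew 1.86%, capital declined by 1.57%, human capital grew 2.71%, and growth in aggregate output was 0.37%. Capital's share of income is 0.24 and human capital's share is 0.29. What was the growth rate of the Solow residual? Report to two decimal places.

Labor's share = 1 − 0.24 − 0.29 = 0.47.
Capital: 0.24 × (-1.57) = -0.3768 pp.
Human capital: 0.29 × 2.71 = 0.7859 pp.
Employment: 0.47 × 1.86 = 0.8742 pp.
TFP growth = 0.37 − 1.2833 = -0.9133%.

-0.91%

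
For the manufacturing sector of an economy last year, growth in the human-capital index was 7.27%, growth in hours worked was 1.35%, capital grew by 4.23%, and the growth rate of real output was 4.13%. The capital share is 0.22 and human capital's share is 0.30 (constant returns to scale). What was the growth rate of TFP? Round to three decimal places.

0.370%

Labor's share = 1 − 0.22 − 0.3 = 0.48.
Capital: 0.22 × 4.23 = 0.9306 pp.
The human-capital index: 0.3 × 7.27 = 2.181 pp.
Hours worked: 0.48 × 1.35 = 0.648 pp.
TFP growth = 4.13 − 3.7596 = 0.3704%.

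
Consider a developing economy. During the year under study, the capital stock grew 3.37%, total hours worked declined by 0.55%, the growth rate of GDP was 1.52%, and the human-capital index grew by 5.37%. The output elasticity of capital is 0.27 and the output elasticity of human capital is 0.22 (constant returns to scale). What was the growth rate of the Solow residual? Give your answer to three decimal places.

Labor's share = 1 − 0.27 − 0.22 = 0.51.
The capital stock: 0.27 × 3.37 = 0.9099 pp.
The human-capital index: 0.22 × 5.37 = 1.1814 pp.
Total hours worked: 0.51 × (-0.55) = -0.2805 pp.
TFP growth = 1.52 − 1.8108 = -0.2908%.

-0.291%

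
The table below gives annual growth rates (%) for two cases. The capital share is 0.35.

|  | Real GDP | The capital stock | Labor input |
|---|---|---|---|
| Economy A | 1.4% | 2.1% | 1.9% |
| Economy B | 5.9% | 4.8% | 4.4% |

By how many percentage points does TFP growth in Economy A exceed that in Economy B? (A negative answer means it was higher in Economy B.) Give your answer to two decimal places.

Labor's share = 1 − 0.35 = 0.65.
Economy A: TFP = 1.4 − 0.735 − 1.235 = -0.57%.
Economy B: TFP = 5.9 − 1.68 − 2.86 = 1.36%.
Difference = -0.57 − (1.36) = -1.93 pp.

-1.93 percentage points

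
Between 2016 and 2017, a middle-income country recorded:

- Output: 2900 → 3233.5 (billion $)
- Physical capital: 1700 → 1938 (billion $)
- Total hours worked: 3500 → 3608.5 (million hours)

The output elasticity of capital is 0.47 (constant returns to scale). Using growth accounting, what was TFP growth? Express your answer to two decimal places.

TFP grew 3.28%.

Output growth = (3233.5 − 2900) / 2900 = 11.5%.
Physical capital growth = (1938 − 1700) / 1700 = 14%.
Total hours worked growth = (3608.5 − 3500) / 3500 = 3.1%.
Labor's share = 1 − 0.47 = 0.53.
Physical capital: 0.47 × 14 = 6.58 pp.
Total hours worked: 0.53 × 3.1 = 1.643 pp.
TFP growth = 11.5 − 8.223 = 3.277%.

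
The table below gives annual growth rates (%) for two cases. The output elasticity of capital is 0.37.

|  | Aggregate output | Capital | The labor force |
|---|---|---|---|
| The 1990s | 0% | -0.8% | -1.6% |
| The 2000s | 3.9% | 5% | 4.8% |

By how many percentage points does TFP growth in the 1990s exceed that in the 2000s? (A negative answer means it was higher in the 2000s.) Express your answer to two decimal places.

2.28 percentage points

Labor's share = 1 − 0.37 = 0.63.
The 1990s: TFP = 0 + 0.296 + 1.008 = 1.304%.
The 2000s: TFP = 3.9 − 1.85 − 3.024 = -0.974%.
Difference = 1.304 − (-0.974) = 2.278 pp.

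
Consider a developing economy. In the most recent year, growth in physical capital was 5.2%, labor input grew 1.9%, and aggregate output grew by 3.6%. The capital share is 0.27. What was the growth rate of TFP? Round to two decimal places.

Labor's share = 1 − 0.27 = 0.73.
Physical capital: 0.27 × 5.2 = 1.404 pp.
Labor input: 0.73 × 1.9 = 1.387 pp.
TFP growth = 3.6 − 2.791 = 0.809%.

0.81%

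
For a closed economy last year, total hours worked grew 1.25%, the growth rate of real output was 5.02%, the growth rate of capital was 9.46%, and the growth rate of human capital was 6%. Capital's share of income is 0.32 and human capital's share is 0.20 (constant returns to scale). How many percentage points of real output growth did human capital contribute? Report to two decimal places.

1.20 pp

Contribution = share × growth = 0.2 × 6 = 1.2 pp.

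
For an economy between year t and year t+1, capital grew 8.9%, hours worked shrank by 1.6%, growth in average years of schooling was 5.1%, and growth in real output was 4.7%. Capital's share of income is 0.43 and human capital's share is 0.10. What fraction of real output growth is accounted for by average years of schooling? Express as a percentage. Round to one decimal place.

Average years of schooling contributed 0.1 × 5.1 = 0.51 pp.
Share of growth = 0.51 / 4.7 × 100 = 10.851%.

Average years of schooling accounted for 10.9% of growth.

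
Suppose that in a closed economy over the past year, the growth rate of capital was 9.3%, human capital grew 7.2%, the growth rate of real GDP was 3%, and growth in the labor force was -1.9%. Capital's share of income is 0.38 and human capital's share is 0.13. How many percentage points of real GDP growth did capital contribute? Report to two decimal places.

3.53 percentage points

Contribution = share × growth = 0.38 × 9.3 = 3.534 pp.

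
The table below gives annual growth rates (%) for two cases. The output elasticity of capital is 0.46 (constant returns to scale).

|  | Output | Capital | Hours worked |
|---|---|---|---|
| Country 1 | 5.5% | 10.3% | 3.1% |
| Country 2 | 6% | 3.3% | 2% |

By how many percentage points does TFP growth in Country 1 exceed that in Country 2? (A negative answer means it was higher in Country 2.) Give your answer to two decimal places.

-4.31 percentage points

Labor's share = 1 − 0.46 = 0.54.
Country 1: TFP = 5.5 − 4.738 − 1.674 = -0.912%.
Country 2: TFP = 6 − 1.518 − 1.08 = 3.402%.
Difference = -0.912 − (3.402) = -4.314 pp.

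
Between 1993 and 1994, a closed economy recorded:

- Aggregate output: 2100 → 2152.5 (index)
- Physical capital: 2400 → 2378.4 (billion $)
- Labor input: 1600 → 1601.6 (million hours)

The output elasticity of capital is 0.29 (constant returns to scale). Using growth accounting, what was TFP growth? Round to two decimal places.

Aggregate output growth = (2152.5 − 2100) / 2100 = 2.5%.
Physical capital growth = (2378.4 − 2400) / 2400 = -0.9%.
Labor input growth = (1601.6 − 1600) / 1600 = 0.1%.
Labor's share = 1 − 0.29 = 0.71.
Physical capital: 0.29 × (-0.9) = -0.261 pp.
Labor input: 0.71 × 0.1 = 0.071 pp.
TFP growth = 2.5 + 0.19 = 2.69%.

TFP grew 2.69%.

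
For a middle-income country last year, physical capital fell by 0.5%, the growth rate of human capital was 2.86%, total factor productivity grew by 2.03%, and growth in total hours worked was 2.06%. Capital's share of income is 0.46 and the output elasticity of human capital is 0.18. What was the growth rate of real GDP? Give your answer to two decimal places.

3.06%

Labor's share = 1 − 0.46 − 0.18 = 0.36.
Physical capital: 0.46 × (-0.5) = -0.23 pp.
Human capital: 0.18 × 2.86 = 0.5148 pp.
Total hours worked: 0.36 × 2.06 = 0.7416 pp.
Output growth = 2.03 + 1.0264 = 3.0564%.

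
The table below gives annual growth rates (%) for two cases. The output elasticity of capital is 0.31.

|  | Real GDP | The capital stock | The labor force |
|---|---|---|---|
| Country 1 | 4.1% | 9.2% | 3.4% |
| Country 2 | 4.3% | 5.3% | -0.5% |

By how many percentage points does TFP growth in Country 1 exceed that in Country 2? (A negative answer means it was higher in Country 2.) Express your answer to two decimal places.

Labor's share = 1 − 0.31 = 0.69.
Country 1: TFP = 4.1 − 2.852 − 2.346 = -1.098%.
Country 2: TFP = 4.3 − 1.643 + 0.345 = 3.002%.
Difference = -1.098 − (3.002) = -4.1 pp.

-4.10 percentage points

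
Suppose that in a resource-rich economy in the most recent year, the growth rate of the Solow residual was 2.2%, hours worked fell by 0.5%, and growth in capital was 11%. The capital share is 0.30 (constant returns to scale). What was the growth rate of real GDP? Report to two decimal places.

Real GDP growth was 5.15%.

Labor's share = 1 − 0.3 = 0.7.
Capital: 0.3 × 11 = 3.3 pp.
Hours worked: 0.7 × (-0.5) = -0.35 pp.
Output growth = 2.2 + 2.95 = 5.15%.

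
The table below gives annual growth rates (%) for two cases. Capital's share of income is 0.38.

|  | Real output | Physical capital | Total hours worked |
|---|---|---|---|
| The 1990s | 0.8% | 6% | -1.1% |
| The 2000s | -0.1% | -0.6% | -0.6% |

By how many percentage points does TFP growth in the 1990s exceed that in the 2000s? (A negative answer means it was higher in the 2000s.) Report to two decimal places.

Labor's share = 1 − 0.38 = 0.62.
The 1990s: TFP = 0.8 − 2.28 + 0.682 = -0.798%.
The 2000s: TFP = -0.1 + 0.228 + 0.372 = 0.5%.
Difference = -0.798 − (0.5) = -1.298 pp.

-1.30 percentage points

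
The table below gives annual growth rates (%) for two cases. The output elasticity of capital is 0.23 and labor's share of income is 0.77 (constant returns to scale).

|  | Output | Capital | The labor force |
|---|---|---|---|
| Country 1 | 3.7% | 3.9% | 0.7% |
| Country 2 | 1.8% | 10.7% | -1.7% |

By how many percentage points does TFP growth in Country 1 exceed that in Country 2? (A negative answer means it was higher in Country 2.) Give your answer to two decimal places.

1.62 percentage points

Labor's share = 1 − 0.23 = 0.77.
Country 1: TFP = 3.7 − 0.897 − 0.539 = 2.264%.
Country 2: TFP = 1.8 − 2.461 + 1.309 = 0.648%.
Difference = 2.264 − (0.648) = 1.616 pp.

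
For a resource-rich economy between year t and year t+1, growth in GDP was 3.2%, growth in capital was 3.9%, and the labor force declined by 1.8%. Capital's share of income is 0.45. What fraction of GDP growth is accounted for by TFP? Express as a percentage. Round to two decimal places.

Labor's share = 1 − 0.45 = 0.55.
Capital: 0.45 × 3.9 = 1.755 pp.
The labor force: 0.55 × (-1.8) = -0.99 pp.
TFP growth = 3.2 − 0.765 = 2.435%.
TFP share of growth = 2.435 / 3.2 × 100 = 76.0938%.

TFP accounted for 76.09% of growth.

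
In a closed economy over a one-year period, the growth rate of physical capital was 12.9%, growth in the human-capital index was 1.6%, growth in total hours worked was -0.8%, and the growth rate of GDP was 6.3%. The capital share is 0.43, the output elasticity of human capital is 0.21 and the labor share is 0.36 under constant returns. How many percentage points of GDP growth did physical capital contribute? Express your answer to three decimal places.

Contribution = share × growth = 0.43 × 12.9 = 5.547 pp.

5.547 pp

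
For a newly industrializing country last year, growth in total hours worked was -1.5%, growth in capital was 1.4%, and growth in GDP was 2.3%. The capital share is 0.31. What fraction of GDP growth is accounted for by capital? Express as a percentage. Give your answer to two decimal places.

Capital contributed 0.31 × 1.4 = 0.434 pp.
Share of growth = 0.434 / 2.3 × 100 = 18.8696%.

18.87%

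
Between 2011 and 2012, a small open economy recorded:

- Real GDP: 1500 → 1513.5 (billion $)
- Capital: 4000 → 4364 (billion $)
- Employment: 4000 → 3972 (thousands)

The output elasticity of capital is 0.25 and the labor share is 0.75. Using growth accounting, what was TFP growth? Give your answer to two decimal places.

-0.85%

Real GDP growth = (1513.5 − 1500) / 1500 = 0.9%.
Capital growth = (4364 − 4000) / 4000 = 9.1%.
Employment growth = (3972 − 4000) / 4000 = -0.7%.
Labor's share = 1 − 0.25 = 0.75.
Capital: 0.25 × 9.1 = 2.275 pp.
Employment: 0.75 × (-0.7) = -0.525 pp.
TFP growth = 0.9 − 1.75 = -0.85%.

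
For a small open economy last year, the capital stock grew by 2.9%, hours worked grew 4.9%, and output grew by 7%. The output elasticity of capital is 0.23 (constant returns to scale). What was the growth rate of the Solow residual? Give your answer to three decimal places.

2.560%

Labor's share = 1 − 0.23 = 0.77.
The capital stock: 0.23 × 2.9 = 0.667 pp.
Hours worked: 0.77 × 4.9 = 3.773 pp.
TFP growth = 7 − 4.44 = 2.56%.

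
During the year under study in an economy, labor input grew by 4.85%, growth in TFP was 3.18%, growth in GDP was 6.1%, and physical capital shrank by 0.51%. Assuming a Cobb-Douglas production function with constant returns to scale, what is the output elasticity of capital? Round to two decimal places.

0.36

gY = gA + α·gK + (1−α)·gL, so gY − gA − gL = α(gK − gL).
6.1 − 3.18 − 4.85 = α × (-0.51 − 4.85).
-1.93 = -5.36 α, so α = 0.3601.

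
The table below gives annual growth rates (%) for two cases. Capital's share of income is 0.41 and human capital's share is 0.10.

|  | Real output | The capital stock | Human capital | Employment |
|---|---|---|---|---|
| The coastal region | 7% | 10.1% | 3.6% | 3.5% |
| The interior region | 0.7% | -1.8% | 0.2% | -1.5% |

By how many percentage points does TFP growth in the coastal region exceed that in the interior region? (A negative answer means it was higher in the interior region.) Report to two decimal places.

-1.37 percentage points

Labor's share = 1 − 0.41 − 0.1 = 0.49.
The coastal region: TFP = 7 − 4.141 − 0.36 − 1.715 = 0.784%.
The interior region: TFP = 0.7 + 0.738 − 0.02 + 0.735 = 2.153%.
Difference = 0.784 − (2.153) = -1.369 pp.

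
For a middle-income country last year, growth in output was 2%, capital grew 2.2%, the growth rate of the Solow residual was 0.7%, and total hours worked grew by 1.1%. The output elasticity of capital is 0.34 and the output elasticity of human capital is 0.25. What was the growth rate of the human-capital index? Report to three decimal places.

0.404%

Labor's share = 1 − 0.34 − 0.25 = 0.41.
gY = gA + 0.34×2.2 + 0.41×1.1 + 0.25×g.
0.25×g = 2 − 0.7 − 1.199 = 0.101.
g = 0.101 / 0.25 = 0.404%.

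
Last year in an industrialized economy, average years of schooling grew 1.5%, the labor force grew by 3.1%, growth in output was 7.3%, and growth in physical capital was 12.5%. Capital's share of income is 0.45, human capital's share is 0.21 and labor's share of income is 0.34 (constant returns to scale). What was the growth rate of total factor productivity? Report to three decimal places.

Total factor productivity growth was 0.306%.

Labor's share = 1 − 0.45 − 0.21 = 0.34.
Physical capital: 0.45 × 12.5 = 5.625 pp.
Average years of schooling: 0.21 × 1.5 = 0.315 pp.
The labor force: 0.34 × 3.1 = 1.054 pp.
TFP growth = 7.3 − 6.994 = 0.306%.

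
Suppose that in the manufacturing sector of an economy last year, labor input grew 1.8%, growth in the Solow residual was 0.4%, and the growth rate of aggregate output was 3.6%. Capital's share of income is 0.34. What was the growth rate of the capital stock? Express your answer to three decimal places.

The capital stock grew 5.918%.

Labor's share = 1 − 0.34 = 0.66.
gY = gA + 0.66×1.8 + 0.34×g.
0.34×g = 3.6 − 0.4 − 1.188 = 2.012.
g = 2.012 / 0.34 = 5.91765%.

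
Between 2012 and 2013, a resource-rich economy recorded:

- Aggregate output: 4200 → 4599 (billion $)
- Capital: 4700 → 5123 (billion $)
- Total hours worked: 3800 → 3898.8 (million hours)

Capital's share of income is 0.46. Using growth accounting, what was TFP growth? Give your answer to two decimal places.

3.96%

Aggregate output growth = (4599 − 4200) / 4200 = 9.5%.
Capital growth = (5123 − 4700) / 4700 = 9%.
Total hours worked growth = (3898.8 − 3800) / 3800 = 2.6%.
Labor's share = 1 − 0.46 = 0.54.
Capital: 0.46 × 9 = 4.14 pp.
Total hours worked: 0.54 × 2.6 = 1.404 pp.
TFP growth = 9.5 − 5.544 = 3.956%.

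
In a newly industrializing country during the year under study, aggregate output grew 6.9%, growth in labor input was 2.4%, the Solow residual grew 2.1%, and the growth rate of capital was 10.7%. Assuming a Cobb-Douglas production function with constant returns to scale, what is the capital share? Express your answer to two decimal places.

0.29

gY = gA + α·gK + (1−α)·gL, so gY − gA − gL = α(gK − gL).
6.9 − 2.1 − 2.4 = α × (10.7 − 2.4).
2.4 = 8.3 α, so α = 0.2892.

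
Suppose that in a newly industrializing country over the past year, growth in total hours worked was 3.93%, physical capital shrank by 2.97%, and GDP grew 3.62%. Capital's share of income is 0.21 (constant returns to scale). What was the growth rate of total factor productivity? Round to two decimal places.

1.14%

Labor's share = 1 − 0.21 = 0.79.
Physical capital: 0.21 × (-2.97) = -0.6237 pp.
Total hours worked: 0.79 × 3.93 = 3.1047 pp.
TFP growth = 3.62 − 2.481 = 1.139%.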